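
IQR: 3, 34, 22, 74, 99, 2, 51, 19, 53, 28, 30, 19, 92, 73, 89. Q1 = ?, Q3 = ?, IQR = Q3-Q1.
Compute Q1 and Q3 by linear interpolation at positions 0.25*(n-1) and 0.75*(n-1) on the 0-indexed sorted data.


Sorted: 2, 3, 19, 19, 22, 28, 30, 34, 51, 53, 73, 74, 89, 92, 99
Q1 (25th %ile) = 20.5000
Q3 (75th %ile) = 73.5000
IQR = 73.5000 - 20.5000 = 53.0000

IQR = 53.0000


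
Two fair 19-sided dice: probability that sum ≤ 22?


Total outcomes = 19×19 = 361
Favorable (sum ≤ 22): 225
P = 225/361 = 0.6233

P = 0.6233


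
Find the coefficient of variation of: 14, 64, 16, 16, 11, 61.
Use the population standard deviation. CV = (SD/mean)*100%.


Mean = 30.3333
SD = 22.8230
CV = (22.8230/30.3333)*100 = 75.2406%

CV = 75.2406%


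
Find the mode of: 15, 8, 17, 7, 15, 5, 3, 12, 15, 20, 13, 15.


Frequencies: 3:1, 5:1, 7:1, 8:1, 12:1, 13:1, 15:4, 17:1, 20:1
Max frequency = 4
Mode = 15

Mode = 15


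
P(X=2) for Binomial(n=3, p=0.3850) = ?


C(3,2) = 3
p^2 = 0.148225
(1-p)^1 = 0.615000
P = 3 * 0.148225 * 0.615000 = 0.2735

P(X=2) = 0.2735


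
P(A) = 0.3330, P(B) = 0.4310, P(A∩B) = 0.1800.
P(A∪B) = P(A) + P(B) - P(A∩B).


P(A∪B) = 0.3330 + 0.4310 - 0.1800
= 0.7640 - 0.1800
= 0.5840

P(A∪B) = 0.5840


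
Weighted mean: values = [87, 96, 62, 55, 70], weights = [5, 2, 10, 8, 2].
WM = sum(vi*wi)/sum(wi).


Numerator = 87*5 + 96*2 + 62*10 + 55*8 + 70*2 = 1827
Denominator = 5 + 2 + 10 + 8 + 2 = 27
WM = 1827/27 = 67.6667

WM = 67.6667


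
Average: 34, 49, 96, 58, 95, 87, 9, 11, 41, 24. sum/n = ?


Sum = 34 + 49 + 96 + 58 + 95 + 87 + 9 + 11 + 41 + 24 = 504
n = 10
Mean = 504/10 = 50.4000

Mean = 50.4000


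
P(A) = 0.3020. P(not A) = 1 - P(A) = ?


P(not A) = 1 - 0.3020 = 0.6980

P(not A) = 0.6980


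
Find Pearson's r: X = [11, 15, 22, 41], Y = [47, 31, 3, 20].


Mean X = 22.2500, Mean Y = 25.2500
SD X = 11.519006, SD Y = 16.037066
Cov = -94.812500
r = -94.812500/(11.519006*16.037066) = -0.5132

r = -0.5132


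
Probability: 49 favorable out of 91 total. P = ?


P = 49/91 = 0.5385

P = 0.5385


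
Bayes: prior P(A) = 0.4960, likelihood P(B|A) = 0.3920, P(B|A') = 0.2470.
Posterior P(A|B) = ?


P(B) = P(B|A)*P(A) + P(B|A')*P(A')
= 0.3920*0.4960 + 0.2470*0.5040
= 0.194432 + 0.124488 = 0.318920
P(A|B) = 0.194432/0.318920 = 0.6097

P(A|B) = 0.6097


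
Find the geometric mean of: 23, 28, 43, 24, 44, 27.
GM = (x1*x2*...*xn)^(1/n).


Product = 23 × 28 × 43 × 24 × 44 × 27 = 789554304
GM = 789554304^(1/6) = 30.4016

GM = 30.4016


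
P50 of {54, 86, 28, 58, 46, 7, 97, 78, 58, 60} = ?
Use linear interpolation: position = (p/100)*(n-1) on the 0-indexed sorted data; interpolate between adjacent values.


Sorted: 7, 28, 46, 54, 58, 58, 60, 78, 86, 97
n = 10
Index = 50/100 * 9 = 4.5000
Lower = data[4] = 58, Upper = data[5] = 58
P50 = 58 + 0.5000*(0) = 58.0000

P50 = 58.0000


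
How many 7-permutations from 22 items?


P(22,7) = 22!/15!
= 1124000727777607680000/1307674368000
= 859541760

P(22,7) = 859541760


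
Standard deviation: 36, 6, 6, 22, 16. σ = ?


Mean = 17.2000
Variance = 125.7600
SD = sqrt(125.7600) = 11.2143

SD = 11.2143


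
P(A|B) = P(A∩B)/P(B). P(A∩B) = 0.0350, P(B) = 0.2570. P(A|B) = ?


P(A|B) = 0.0350/0.2570 = 0.1362

P(A|B) = 0.1362


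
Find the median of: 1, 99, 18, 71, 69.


Sorted: 1, 18, 69, 71, 99
n = 5 (odd)
Middle value = 69

Median = 69


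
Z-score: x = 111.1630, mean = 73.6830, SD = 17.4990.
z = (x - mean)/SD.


z = (111.1630 - 73.6830)/17.4990
= 37.4800/17.4990
= 2.1418

z = 2.1418


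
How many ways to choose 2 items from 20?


C(20,2) = 20!/(2! × 18!)
= 2432902008176640000/(2 × 6402373705728000)
= 190

C(20,2) = 190


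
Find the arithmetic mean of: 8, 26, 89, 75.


Sum = 8 + 26 + 89 + 75 = 198
n = 4
Mean = 198/4 = 49.5000

Mean = 49.5000


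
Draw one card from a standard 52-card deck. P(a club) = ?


13 clubs in 52 cards
P = 13/52 = 0.2500

P = 0.2500


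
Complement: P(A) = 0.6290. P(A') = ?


P(not A) = 1 - 0.6290 = 0.3710

P(not A) = 0.3710


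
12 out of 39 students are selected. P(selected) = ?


P = 12/39 = 0.3077

P = 0.3077


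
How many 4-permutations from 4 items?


P(4,4) = 4!/0!
= 24/1
= 24

P(4,4) = 24


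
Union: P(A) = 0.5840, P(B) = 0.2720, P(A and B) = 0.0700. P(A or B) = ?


P(A∪B) = 0.5840 + 0.2720 - 0.0700
= 0.8560 - 0.0700
= 0.7860

P(A∪B) = 0.7860


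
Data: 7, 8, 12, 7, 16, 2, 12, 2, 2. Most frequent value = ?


Frequencies: 2:3, 7:2, 8:1, 12:2, 16:1
Max frequency = 3
Mode = 2

Mode = 2


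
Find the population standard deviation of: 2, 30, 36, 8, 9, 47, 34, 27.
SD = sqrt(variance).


Mean = 24.1250
Variance = 222.8594
SD = sqrt(222.8594) = 14.9285

SD = 14.9285


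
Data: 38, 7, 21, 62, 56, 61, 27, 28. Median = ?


Sorted: 7, 21, 27, 28, 38, 56, 61, 62
n = 8 (even)
Middle values: 28 and 38
Median = (28+38)/2 = 33.0000

Median = 33.0000


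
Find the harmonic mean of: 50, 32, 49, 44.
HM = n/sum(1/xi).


Sum of reciprocals = 1/50 + 1/32 + 1/49 + 1/44 = 0.094385
HM = 4/0.094385 = 42.3794

HM = 42.3794


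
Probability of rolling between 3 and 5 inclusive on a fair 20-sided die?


Favorable outcomes (3 ≤ roll ≤ 5): 3
Total outcomes = 20
P = 3/20 = 0.1500

P = 0.1500


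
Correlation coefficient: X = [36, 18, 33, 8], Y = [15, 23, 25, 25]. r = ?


Mean X = 23.7500, Mean Y = 22.0000
SD X = 11.366068, SD Y = 4.123106
Cov = -27.750000
r = -27.750000/(11.366068*4.123106) = -0.5921

r = -0.5921


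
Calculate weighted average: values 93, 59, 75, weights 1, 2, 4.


Numerator = 93*1 + 59*2 + 75*4 = 511
Denominator = 1 + 2 + 4 = 7
WM = 511/7 = 73.0000

WM = 73.0000


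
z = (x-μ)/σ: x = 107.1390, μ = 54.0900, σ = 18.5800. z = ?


z = (107.1390 - 54.0900)/18.5800
= 53.0490/18.5800
= 2.8552

z = 2.8552


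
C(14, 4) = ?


C(14,4) = 14!/(4! × 10!)
= 87178291200/(24 × 3628800)
= 1001

C(14,4) = 1001


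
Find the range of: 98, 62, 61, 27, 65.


Max = 98, Min = 27
Range = 98 - 27 = 71

Range = 71


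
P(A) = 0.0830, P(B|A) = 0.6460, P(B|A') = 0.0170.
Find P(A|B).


P(B) = P(B|A)*P(A) + P(B|A')*P(A')
= 0.6460*0.0830 + 0.0170*0.9170
= 0.053618 + 0.015589 = 0.069207
P(A|B) = 0.053618/0.069207 = 0.7747

P(A|B) = 0.7747


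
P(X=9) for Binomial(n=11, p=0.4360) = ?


C(11,9) = 55
p^9 = 0.000569
(1-p)^2 = 0.318096
P = 55 * 0.000569 * 0.318096 = 0.0100

P(X=9) = 0.0100


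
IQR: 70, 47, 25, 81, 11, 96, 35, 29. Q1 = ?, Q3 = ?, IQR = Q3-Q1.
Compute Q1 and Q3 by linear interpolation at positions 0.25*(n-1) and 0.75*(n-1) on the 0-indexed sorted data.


Sorted: 11, 25, 29, 35, 47, 70, 81, 96
Q1 (25th %ile) = 28.0000
Q3 (75th %ile) = 72.7500
IQR = 72.7500 - 28.0000 = 44.7500

IQR = 44.7500


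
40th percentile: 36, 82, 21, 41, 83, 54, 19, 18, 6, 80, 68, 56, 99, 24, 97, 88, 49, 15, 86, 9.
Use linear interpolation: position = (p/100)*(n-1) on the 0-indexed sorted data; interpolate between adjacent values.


Sorted: 6, 9, 15, 18, 19, 21, 24, 36, 41, 49, 54, 56, 68, 80, 82, 83, 86, 88, 97, 99
n = 20
Index = 40/100 * 19 = 7.6000
Lower = data[7] = 36, Upper = data[8] = 41
P40 = 36 + 0.6000*(5) = 39.0000

P40 = 39.0000


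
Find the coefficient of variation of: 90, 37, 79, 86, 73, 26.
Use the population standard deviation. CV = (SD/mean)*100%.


Mean = 65.1667
SD = 24.5996
CV = (24.5996/65.1667)*100 = 37.7487%

CV = 37.7487%


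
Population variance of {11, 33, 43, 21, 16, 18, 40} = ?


Mean = 26.0000
Squared deviations: 225.0000, 49.0000, 289.0000, 25.0000, 100.0000, 64.0000, 196.0000
Sum = 948.0000
Variance = 948.0000/7 = 135.4286

Variance = 135.4286


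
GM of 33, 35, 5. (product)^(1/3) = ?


Product = 33 × 35 × 5 = 5775
GM = 5775^(1/3) = 17.9412

GM = 17.9412


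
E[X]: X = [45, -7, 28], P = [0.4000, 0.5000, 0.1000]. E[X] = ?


E[X] = 45*0.4000 - 7*0.5000 + 28*0.1000
= 18.0000 - 3.5000 + 2.8000
= 17.3000

E[X] = 17.3000


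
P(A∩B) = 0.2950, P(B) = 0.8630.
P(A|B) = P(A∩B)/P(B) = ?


P(A|B) = 0.2950/0.8630 = 0.3418

P(A|B) = 0.3418


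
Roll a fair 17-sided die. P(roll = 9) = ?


Favorable outcomes (roll = 9): 1
Total outcomes = 17
P = 1/17 = 0.0588

P = 0.0588


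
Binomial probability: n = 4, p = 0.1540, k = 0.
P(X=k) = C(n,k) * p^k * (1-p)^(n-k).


C(4,0) = 1
p^0 = 1.000000
(1-p)^4 = 0.512249
P = 1 * 1.000000 * 0.512249 = 0.5122

P(X=0) = 0.5122


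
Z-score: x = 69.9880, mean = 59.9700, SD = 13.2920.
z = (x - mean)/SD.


z = (69.9880 - 59.9700)/13.2920
= 10.0180/13.2920
= 0.7537

z = 0.7537


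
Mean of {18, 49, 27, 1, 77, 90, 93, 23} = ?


Sum = 18 + 49 + 27 + 1 + 77 + 90 + 93 + 23 = 378
n = 8
Mean = 378/8 = 47.2500

Mean = 47.2500


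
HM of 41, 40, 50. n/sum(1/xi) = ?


Sum of reciprocals = 1/41 + 1/40 + 1/50 = 0.069390
HM = 3/0.069390 = 43.2337

HM = 43.2337


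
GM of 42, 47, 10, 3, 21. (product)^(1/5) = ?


Product = 42 × 47 × 10 × 3 × 21 = 1243620
GM = 1243620^(1/5) = 16.5553

GM = 16.5553


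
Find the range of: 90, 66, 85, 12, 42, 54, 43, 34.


Max = 90, Min = 12
Range = 90 - 12 = 78

Range = 78


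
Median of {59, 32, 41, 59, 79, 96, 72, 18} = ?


Sorted: 18, 32, 41, 59, 59, 72, 79, 96
n = 8 (even)
Middle values: 59 and 59
Median = (59+59)/2 = 59.0000

Median = 59.0000


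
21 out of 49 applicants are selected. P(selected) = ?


P = 21/49 = 0.4286

P = 0.4286


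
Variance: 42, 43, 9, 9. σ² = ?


Mean = 25.7500
Squared deviations: 264.0625, 297.5625, 280.5625, 280.5625
Sum = 1122.7500
Variance = 1122.7500/4 = 280.6875

Variance = 280.6875


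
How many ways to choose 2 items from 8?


C(8,2) = 8!/(2! × 6!)
= 40320/(2 × 720)
= 28

C(8,2) = 28


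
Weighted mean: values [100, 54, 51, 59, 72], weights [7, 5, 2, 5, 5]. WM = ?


Numerator = 100*7 + 54*5 + 51*2 + 59*5 + 72*5 = 1727
Denominator = 7 + 5 + 2 + 5 + 5 = 24
WM = 1727/24 = 71.9583

WM = 71.9583


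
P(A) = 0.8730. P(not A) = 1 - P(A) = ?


P(not A) = 1 - 0.8730 = 0.1270

P(not A) = 0.1270


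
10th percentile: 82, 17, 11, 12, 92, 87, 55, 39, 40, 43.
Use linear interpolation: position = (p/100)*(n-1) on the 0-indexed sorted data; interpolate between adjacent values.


Sorted: 11, 12, 17, 39, 40, 43, 55, 82, 87, 92
n = 10
Index = 10/100 * 9 = 0.9000
Lower = data[0] = 11, Upper = data[1] = 12
P10 = 11 + 0.9000*(1) = 11.9000

P10 = 11.9000


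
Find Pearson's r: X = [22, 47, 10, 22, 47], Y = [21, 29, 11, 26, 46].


Mean X = 29.6000, Mean Y = 26.6000
SD X = 14.867414, SD Y = 11.464729
Cov = 146.440000
r = 146.440000/(14.867414*11.464729) = 0.8591

r = 0.8591


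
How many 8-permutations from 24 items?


P(24,8) = 24!/16!
= 620448401733239439360000/20922789888000
= 29654190720

P(24,8) = 29654190720


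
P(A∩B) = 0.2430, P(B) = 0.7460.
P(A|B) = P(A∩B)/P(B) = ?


P(A|B) = 0.2430/0.7460 = 0.3257

P(A|B) = 0.3257


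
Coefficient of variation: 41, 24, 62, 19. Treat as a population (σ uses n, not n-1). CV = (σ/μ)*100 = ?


Mean = 36.5000
SD = 16.8300
CV = (16.8300/36.5000)*100 = 46.1097%

CV = 46.1097%


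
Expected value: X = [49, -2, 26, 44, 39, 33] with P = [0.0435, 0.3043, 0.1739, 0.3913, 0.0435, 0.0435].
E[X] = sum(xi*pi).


E[X] = 49*0.0435 - 2*0.3043 + 26*0.1739 + 44*0.3913 + 39*0.0435 + 33*0.0435
= 2.1315 - 0.6086 + 4.5214 + 17.2172 + 1.6965 + 1.4355
= 26.3935

E[X] = 26.3935


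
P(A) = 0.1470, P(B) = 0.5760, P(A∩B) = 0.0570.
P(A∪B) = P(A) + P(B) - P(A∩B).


P(A∪B) = 0.1470 + 0.5760 - 0.0570
= 0.7230 - 0.0570
= 0.6660

P(A∪B) = 0.6660


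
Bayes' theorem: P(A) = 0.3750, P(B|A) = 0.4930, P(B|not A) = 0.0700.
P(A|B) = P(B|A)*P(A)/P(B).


P(B) = P(B|A)*P(A) + P(B|A')*P(A')
= 0.4930*0.3750 + 0.0700*0.6250
= 0.184875 + 0.043750 = 0.228625
P(A|B) = 0.184875/0.228625 = 0.8086

P(A|B) = 0.8086


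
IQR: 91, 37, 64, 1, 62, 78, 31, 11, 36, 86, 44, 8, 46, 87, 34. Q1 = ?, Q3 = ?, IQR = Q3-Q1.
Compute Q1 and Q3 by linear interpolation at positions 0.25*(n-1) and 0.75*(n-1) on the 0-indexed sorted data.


Sorted: 1, 8, 11, 31, 34, 36, 37, 44, 46, 62, 64, 78, 86, 87, 91
Q1 (25th %ile) = 32.5000
Q3 (75th %ile) = 71.0000
IQR = 71.0000 - 32.5000 = 38.5000

IQR = 38.5000


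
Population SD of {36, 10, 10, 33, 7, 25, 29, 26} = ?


Mean = 22.0000
Variance = 113.0000
SD = sqrt(113.0000) = 10.6301

SD = 10.6301


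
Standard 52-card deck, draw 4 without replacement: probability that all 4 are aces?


P(all aces) = (4/52) × (3/51) × (2/50) × (1/49)
= 3.6938e-06

P = 3.6938e-06


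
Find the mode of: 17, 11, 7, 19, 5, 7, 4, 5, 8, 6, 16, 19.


Frequencies: 4:1, 5:2, 6:1, 7:2, 8:1, 11:1, 16:1, 17:1, 19:2
Max frequency = 2
Mode = 5, 7, 19

Mode = 5, 7, 19


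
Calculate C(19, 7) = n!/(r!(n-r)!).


C(19,7) = 19!/(7! × 12!)
= 121645100408832000/(5040 × 479001600)
= 50388

C(19,7) = 50388


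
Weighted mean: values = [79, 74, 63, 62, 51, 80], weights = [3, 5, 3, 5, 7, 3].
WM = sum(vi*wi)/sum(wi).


Numerator = 79*3 + 74*5 + 63*3 + 62*5 + 51*7 + 80*3 = 1703
Denominator = 3 + 5 + 3 + 5 + 7 + 3 = 26
WM = 1703/26 = 65.5000

WM = 65.5000


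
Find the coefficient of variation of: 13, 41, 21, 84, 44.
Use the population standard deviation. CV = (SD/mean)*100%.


Mean = 40.6000
SD = 24.6625
CV = (24.6625/40.6000)*100 = 60.7451%

CV = 60.7451%


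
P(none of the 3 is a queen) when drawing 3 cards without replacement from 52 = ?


P(no queens) = (48/52) × (47/51) × (46/50)
= 0.7826

P = 0.7826


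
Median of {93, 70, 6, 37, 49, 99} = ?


Sorted: 6, 37, 49, 70, 93, 99
n = 6 (even)
Middle values: 49 and 70
Median = (49+70)/2 = 59.5000

Median = 59.5000


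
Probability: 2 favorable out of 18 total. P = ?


P = 2/18 = 0.1111

P = 0.1111


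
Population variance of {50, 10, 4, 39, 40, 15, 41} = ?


Mean = 28.4286
Squared deviations: 465.3265, 339.6122, 596.7551, 111.7551, 133.8980, 180.3265, 158.0408
Sum = 1985.7143
Variance = 1985.7143/7 = 283.6735

Variance = 283.6735


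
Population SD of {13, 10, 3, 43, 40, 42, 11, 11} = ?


Mean = 21.6250
Variance = 248.9844
SD = sqrt(248.9844) = 15.7792

SD = 15.7792


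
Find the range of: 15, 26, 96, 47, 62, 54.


Max = 96, Min = 15
Range = 96 - 15 = 81

Range = 81


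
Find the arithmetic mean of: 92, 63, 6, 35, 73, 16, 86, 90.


Sum = 92 + 63 + 6 + 35 + 73 + 16 + 86 + 90 = 461
n = 8
Mean = 461/8 = 57.6250

Mean = 57.6250


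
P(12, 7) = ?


P(12,7) = 12!/5!
= 479001600/120
= 3991680

P(12,7) = 3991680


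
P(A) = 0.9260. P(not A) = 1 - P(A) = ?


P(not A) = 1 - 0.9260 = 0.0740

P(not A) = 0.0740


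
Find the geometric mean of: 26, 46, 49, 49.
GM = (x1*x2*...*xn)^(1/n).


Product = 26 × 46 × 49 × 49 = 2871596
GM = 2871596^(1/4) = 41.1653

GM = 41.1653


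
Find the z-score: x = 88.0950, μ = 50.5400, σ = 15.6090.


z = (88.0950 - 50.5400)/15.6090
= 37.5550/15.6090
= 2.4060

z = 2.4060


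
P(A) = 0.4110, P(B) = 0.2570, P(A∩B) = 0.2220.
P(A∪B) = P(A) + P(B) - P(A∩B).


P(A∪B) = 0.4110 + 0.2570 - 0.2220
= 0.6680 - 0.2220
= 0.4460

P(A∪B) = 0.4460


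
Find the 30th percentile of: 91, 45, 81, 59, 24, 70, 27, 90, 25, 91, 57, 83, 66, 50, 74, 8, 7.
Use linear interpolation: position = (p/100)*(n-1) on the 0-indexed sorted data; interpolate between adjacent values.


Sorted: 7, 8, 24, 25, 27, 45, 50, 57, 59, 66, 70, 74, 81, 83, 90, 91, 91
n = 17
Index = 30/100 * 16 = 4.8000
Lower = data[4] = 27, Upper = data[5] = 45
P30 = 27 + 0.8000*(18) = 41.4000

P30 = 41.4000


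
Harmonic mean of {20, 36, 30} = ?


Sum of reciprocals = 1/20 + 1/36 + 1/30 = 0.111111
HM = 3/0.111111 = 27.0000

HM = 27.0000


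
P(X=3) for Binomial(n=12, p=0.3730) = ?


C(12,3) = 220
p^3 = 0.051895
(1-p)^9 = 0.014976
P = 220 * 0.051895 * 0.014976 = 0.1710

P(X=3) = 0.1710


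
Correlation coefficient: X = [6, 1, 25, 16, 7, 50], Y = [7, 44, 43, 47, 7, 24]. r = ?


Mean X = 17.5000, Mean Y = 28.6667
SD X = 16.479786, SD Y = 17.016332
Cov = 25.333333
r = 25.333333/(16.479786*17.016332) = 0.0903

r = 0.0903


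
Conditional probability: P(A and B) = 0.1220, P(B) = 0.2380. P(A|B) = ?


P(A|B) = 0.1220/0.2380 = 0.5126

P(A|B) = 0.5126


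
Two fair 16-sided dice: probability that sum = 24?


Total outcomes = 16×16 = 256
Favorable (sum = 24): 9
P = 9/256 = 0.0352

P = 0.0352


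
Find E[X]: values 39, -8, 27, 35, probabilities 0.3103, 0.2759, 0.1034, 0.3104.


E[X] = 39*0.3103 - 8*0.2759 + 27*0.1034 + 35*0.3104
= 12.1017 - 2.2072 + 2.7918 + 10.8640
= 23.5503

E[X] = 23.5503


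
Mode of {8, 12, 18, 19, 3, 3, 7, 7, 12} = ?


Frequencies: 3:2, 7:2, 8:1, 12:2, 18:1, 19:1
Max frequency = 2
Mode = 3, 7, 12

Mode = 3, 7, 12


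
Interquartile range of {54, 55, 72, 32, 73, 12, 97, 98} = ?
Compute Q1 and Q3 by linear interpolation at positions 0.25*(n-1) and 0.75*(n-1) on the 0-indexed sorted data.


Sorted: 12, 32, 54, 55, 72, 73, 97, 98
Q1 (25th %ile) = 48.5000
Q3 (75th %ile) = 79.0000
IQR = 79.0000 - 48.5000 = 30.5000

IQR = 30.5000


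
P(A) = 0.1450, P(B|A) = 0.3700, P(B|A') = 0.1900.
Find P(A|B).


P(B) = P(B|A)*P(A) + P(B|A')*P(A')
= 0.3700*0.1450 + 0.1900*0.8550
= 0.053650 + 0.162450 = 0.216100
P(A|B) = 0.053650/0.216100 = 0.2483

P(A|B) = 0.2483


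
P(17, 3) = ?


P(17,3) = 17!/14!
= 355687428096000/87178291200
= 4080

P(17,3) = 4080


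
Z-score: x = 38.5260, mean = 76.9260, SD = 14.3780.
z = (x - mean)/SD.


z = (38.5260 - 76.9260)/14.3780
= -38.4000/14.3780
= -2.6707

z = -2.6707


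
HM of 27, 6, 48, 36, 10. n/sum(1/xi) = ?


Sum of reciprocals = 1/27 + 1/6 + 1/48 + 1/36 + 1/10 = 0.352315
HM = 5/0.352315 = 14.1919

HM = 14.1919


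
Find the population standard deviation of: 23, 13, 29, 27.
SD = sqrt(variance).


Mean = 23.0000
Variance = 38.0000
SD = sqrt(38.0000) = 6.1644

SD = 6.1644


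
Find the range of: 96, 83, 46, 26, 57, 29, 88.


Max = 96, Min = 26
Range = 96 - 26 = 70

Range = 70


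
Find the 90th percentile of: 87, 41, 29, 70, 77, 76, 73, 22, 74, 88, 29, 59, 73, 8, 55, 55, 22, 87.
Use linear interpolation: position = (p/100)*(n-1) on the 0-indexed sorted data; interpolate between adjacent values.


Sorted: 8, 22, 22, 29, 29, 41, 55, 55, 59, 70, 73, 73, 74, 76, 77, 87, 87, 88
n = 18
Index = 90/100 * 17 = 15.3000
Lower = data[15] = 87, Upper = data[16] = 87
P90 = 87 + 0.3000*(0) = 87.0000

P90 = 87.0000


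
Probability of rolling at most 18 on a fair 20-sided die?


Favorable outcomes (roll ≤ 18): 18
Total outcomes = 20
P = 18/20 = 0.9000

P = 0.9000


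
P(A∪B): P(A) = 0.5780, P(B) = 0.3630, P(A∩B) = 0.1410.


P(A∪B) = 0.5780 + 0.3630 - 0.1410
= 0.9410 - 0.1410
= 0.8000

P(A∪B) = 0.8000


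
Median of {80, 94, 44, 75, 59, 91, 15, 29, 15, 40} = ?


Sorted: 15, 15, 29, 40, 44, 59, 75, 80, 91, 94
n = 10 (even)
Middle values: 44 and 59
Median = (44+59)/2 = 51.5000

Median = 51.5000


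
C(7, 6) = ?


C(7,6) = 7!/(6! × 1!)
= 5040/(720 × 1)
= 7

C(7,6) = 7


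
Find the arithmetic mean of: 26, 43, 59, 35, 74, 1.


Sum = 26 + 43 + 59 + 35 + 74 + 1 = 238
n = 6
Mean = 238/6 = 39.6667

Mean = 39.6667


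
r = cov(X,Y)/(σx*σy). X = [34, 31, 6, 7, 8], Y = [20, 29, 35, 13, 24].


Mean X = 17.2000, Mean Y = 24.2000
SD X = 12.544321, SD Y = 7.520638
Cov = -1.840000
r = -1.840000/(12.544321*7.520638) = -0.0195

r = -0.0195


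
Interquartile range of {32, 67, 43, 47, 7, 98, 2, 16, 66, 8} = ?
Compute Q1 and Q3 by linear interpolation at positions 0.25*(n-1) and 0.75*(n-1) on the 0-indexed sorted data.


Sorted: 2, 7, 8, 16, 32, 43, 47, 66, 67, 98
Q1 (25th %ile) = 10.0000
Q3 (75th %ile) = 61.2500
IQR = 61.2500 - 10.0000 = 51.2500

IQR = 51.2500


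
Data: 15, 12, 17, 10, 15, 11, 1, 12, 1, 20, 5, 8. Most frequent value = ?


Frequencies: 1:2, 5:1, 8:1, 10:1, 11:1, 12:2, 15:2, 17:1, 20:1
Max frequency = 2
Mode = 1, 12, 15

Mode = 1, 12, 15


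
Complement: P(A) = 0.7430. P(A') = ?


P(not A) = 1 - 0.7430 = 0.2570

P(not A) = 0.2570


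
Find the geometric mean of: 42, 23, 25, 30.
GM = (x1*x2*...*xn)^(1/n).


Product = 42 × 23 × 25 × 30 = 724500
GM = 724500^(1/4) = 29.1749

GM = 29.1749


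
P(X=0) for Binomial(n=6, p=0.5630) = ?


C(6,0) = 1
p^0 = 1.000000
(1-p)^6 = 0.006964
P = 1 * 1.000000 * 0.006964 = 0.0070

P(X=0) = 0.0070


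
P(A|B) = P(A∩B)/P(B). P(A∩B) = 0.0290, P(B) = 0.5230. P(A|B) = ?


P(A|B) = 0.0290/0.5230 = 0.0554

P(A|B) = 0.0554


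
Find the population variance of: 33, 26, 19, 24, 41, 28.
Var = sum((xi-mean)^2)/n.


Mean = 28.5000
Squared deviations: 20.2500, 6.2500, 90.2500, 20.2500, 156.2500, 0.2500
Sum = 293.5000
Variance = 293.5000/6 = 48.9167

Variance = 48.9167


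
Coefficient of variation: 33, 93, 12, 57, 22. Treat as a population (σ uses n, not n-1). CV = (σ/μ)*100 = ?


Mean = 43.4000
SD = 28.9731
CV = (28.9731/43.4000)*100 = 66.7583%

CV = 66.7583%


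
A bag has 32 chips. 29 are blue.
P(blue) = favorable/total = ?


P = 29/32 = 0.9062

P = 0.9062


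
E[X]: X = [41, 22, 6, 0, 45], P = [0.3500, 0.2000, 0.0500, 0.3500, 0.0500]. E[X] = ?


E[X] = 41*0.3500 + 22*0.2000 + 6*0.0500 + 0*0.3500 + 45*0.0500
= 14.3500 + 4.4000 + 0.3000 + 0 + 2.2500
= 21.3000

E[X] = 21.3000


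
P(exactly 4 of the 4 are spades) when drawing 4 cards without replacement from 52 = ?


Hypergeometric: P(X=4) = C(13,4)·C(39,0) / C(52,4)
= 715 × 1 / 270725
= 715/270725 = 0.0026

P = 0.0026


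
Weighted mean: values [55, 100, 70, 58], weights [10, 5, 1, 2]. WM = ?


Numerator = 55*10 + 100*5 + 70*1 + 58*2 = 1236
Denominator = 10 + 5 + 1 + 2 = 18
WM = 1236/18 = 68.6667

WM = 68.6667


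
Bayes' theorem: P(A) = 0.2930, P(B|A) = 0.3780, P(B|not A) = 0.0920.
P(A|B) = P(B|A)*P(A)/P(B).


P(B) = P(B|A)*P(A) + P(B|A')*P(A')
= 0.3780*0.2930 + 0.0920*0.7070
= 0.110754 + 0.065044 = 0.175798
P(A|B) = 0.110754/0.175798 = 0.6300

P(A|B) = 0.6300


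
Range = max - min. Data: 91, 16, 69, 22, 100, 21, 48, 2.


Max = 100, Min = 2
Range = 100 - 2 = 98

Range = 98


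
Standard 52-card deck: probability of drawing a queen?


4 queens in 52 cards
P = 4/52 = 0.0769

P = 0.0769


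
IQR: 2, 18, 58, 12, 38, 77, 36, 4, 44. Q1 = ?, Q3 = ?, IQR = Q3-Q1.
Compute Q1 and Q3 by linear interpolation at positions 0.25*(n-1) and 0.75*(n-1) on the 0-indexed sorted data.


Sorted: 2, 4, 12, 18, 36, 38, 44, 58, 77
Q1 (25th %ile) = 12.0000
Q3 (75th %ile) = 44.0000
IQR = 44.0000 - 12.0000 = 32.0000

IQR = 32.0000


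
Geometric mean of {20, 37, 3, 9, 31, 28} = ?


Product = 20 × 37 × 3 × 9 × 31 × 28 = 17342640
GM = 17342640^(1/6) = 16.0886

GM = 16.0886


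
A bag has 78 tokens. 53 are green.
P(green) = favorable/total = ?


P = 53/78 = 0.6795

P = 0.6795


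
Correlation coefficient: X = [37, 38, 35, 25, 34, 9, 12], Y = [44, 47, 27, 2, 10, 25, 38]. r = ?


Mean X = 27.1429, Mean Y = 27.5714
SD X = 11.255837, SD Y = 15.701293
Cov = 27.346939
r = 27.346939/(11.255837*15.701293) = 0.1547

r = 0.1547


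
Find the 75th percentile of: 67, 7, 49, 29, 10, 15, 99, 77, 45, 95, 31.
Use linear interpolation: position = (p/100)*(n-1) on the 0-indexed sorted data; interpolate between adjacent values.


Sorted: 7, 10, 15, 29, 31, 45, 49, 67, 77, 95, 99
n = 11
Index = 75/100 * 10 = 7.5000
Lower = data[7] = 67, Upper = data[8] = 77
P75 = 67 + 0.5000*(10) = 72.0000

P75 = 72.0000


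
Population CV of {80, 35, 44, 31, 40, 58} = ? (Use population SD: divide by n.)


Mean = 48.0000
SD = 16.6433
CV = (16.6433/48.0000)*100 = 34.6736%

CV = 34.6736%


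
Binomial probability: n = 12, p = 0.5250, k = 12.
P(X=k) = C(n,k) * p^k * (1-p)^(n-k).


C(12,12) = 1
p^12 = 0.000438
(1-p)^0 = 1.000000
P = 1 * 0.000438 * 1.000000 = 0.0004

P(X=12) = 0.0004


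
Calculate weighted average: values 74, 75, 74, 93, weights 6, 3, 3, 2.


Numerator = 74*6 + 75*3 + 74*3 + 93*2 = 1077
Denominator = 6 + 3 + 3 + 2 = 14
WM = 1077/14 = 76.9286

WM = 76.9286


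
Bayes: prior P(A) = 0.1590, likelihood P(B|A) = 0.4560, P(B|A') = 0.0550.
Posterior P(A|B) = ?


P(B) = P(B|A)*P(A) + P(B|A')*P(A')
= 0.4560*0.1590 + 0.0550*0.8410
= 0.072504 + 0.046255 = 0.118759
P(A|B) = 0.072504/0.118759 = 0.6105

P(A|B) = 0.6105


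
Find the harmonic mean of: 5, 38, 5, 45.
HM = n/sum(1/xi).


Sum of reciprocals = 1/5 + 1/38 + 1/5 + 1/45 = 0.448538
HM = 4/0.448538 = 8.9179

HM = 8.9179


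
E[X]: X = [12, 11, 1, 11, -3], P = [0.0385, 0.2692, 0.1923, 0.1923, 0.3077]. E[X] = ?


E[X] = 12*0.0385 + 11*0.2692 + 1*0.1923 + 11*0.1923 - 3*0.3077
= 0.4620 + 2.9612 + 0.1923 + 2.1153 - 0.9231
= 4.8077

E[X] = 4.8077


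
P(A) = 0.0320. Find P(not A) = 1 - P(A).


P(not A) = 1 - 0.0320 = 0.9680

P(not A) = 0.9680


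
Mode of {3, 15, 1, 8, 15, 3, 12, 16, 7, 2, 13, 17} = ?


Frequencies: 1:1, 2:1, 3:2, 7:1, 8:1, 12:1, 13:1, 15:2, 16:1, 17:1
Max frequency = 2
Mode = 3, 15

Mode = 3, 15


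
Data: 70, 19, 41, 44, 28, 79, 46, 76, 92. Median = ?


Sorted: 19, 28, 41, 44, 46, 70, 76, 79, 92
n = 9 (odd)
Middle value = 46

Median = 46


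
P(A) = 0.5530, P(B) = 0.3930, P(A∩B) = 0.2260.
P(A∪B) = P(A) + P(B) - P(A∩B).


P(A∪B) = 0.5530 + 0.3930 - 0.2260
= 0.9460 - 0.2260
= 0.7200

P(A∪B) = 0.7200


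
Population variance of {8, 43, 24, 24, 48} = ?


Mean = 29.4000
Squared deviations: 457.9600, 184.9600, 29.1600, 29.1600, 345.9600
Sum = 1047.2000
Variance = 1047.2000/5 = 209.4400

Variance = 209.4400


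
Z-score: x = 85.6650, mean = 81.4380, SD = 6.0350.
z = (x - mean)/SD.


z = (85.6650 - 81.4380)/6.0350
= 4.2270/6.0350
= 0.7004

z = 0.7004


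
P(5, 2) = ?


P(5,2) = 5!/3!
= 120/6
= 20

P(5,2) = 20


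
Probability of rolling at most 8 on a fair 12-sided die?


Favorable outcomes (roll ≤ 8): 8
Total outcomes = 12
P = 8/12 = 0.6667

P = 0.6667


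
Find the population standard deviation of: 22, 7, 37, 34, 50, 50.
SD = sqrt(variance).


Mean = 33.3333
Variance = 231.8889
SD = sqrt(231.8889) = 15.2279

SD = 15.2279


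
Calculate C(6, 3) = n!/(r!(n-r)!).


C(6,3) = 6!/(3! × 3!)
= 720/(6 × 6)
= 20

C(6,3) = 20


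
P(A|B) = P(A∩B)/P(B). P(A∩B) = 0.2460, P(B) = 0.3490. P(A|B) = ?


P(A|B) = 0.2460/0.3490 = 0.7049

P(A|B) = 0.7049


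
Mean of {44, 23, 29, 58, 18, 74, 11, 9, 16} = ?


Sum = 44 + 23 + 29 + 58 + 18 + 74 + 11 + 9 + 16 = 282
n = 9
Mean = 282/9 = 31.3333

Mean = 31.3333


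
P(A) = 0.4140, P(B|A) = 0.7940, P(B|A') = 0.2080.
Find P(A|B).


P(B) = P(B|A)*P(A) + P(B|A')*P(A')
= 0.7940*0.4140 + 0.2080*0.5860
= 0.328716 + 0.121888 = 0.450604
P(A|B) = 0.328716/0.450604 = 0.7295

P(A|B) = 0.7295


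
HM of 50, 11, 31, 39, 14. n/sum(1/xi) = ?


Sum of reciprocals = 1/50 + 1/11 + 1/31 + 1/39 + 1/14 = 0.240237
HM = 5/0.240237 = 20.8128

HM = 20.8128


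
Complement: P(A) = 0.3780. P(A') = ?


P(not A) = 1 - 0.3780 = 0.6220

P(not A) = 0.6220


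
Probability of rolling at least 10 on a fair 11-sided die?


Favorable outcomes (roll ≥ 10): 2
Total outcomes = 11
P = 2/11 = 0.1818

P = 0.1818


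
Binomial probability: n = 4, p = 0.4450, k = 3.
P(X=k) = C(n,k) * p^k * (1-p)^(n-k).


C(4,3) = 4
p^3 = 0.088121
(1-p)^1 = 0.555000
P = 4 * 0.088121 * 0.555000 = 0.1956

P(X=3) = 0.1956


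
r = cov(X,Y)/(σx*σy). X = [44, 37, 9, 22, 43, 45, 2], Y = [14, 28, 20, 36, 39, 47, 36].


Mean X = 28.8571, Mean Y = 31.4286
SD X = 16.556644, SD Y = 10.608045
Cov = 19.918367
r = 19.918367/(16.556644*10.608045) = 0.1134

r = 0.1134


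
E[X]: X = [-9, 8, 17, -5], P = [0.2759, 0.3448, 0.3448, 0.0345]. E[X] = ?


E[X] = -9*0.2759 + 8*0.3448 + 17*0.3448 - 5*0.0345
= -2.4831 + 2.7584 + 5.8616 - 0.1725
= 5.9644

E[X] = 5.9644


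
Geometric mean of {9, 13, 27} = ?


Product = 9 × 13 × 27 = 3159
GM = 3159^(1/3) = 14.6729

GM = 14.6729


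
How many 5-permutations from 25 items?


P(25,5) = 25!/20!
= 15511210043330985984000000/2432902008176640000
= 6375600

P(25,5) = 6375600


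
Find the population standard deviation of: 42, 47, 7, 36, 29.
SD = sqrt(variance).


Mean = 32.2000
Variance = 194.9600
SD = sqrt(194.9600) = 13.9628

SD = 13.9628


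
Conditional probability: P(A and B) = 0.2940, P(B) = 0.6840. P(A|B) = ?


P(A|B) = 0.2940/0.6840 = 0.4298

P(A|B) = 0.4298


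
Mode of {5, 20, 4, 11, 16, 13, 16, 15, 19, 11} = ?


Frequencies: 4:1, 5:1, 11:2, 13:1, 15:1, 16:2, 19:1, 20:1
Max frequency = 2
Mode = 11, 16

Mode = 11, 16


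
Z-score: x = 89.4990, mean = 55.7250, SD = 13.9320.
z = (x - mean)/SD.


z = (89.4990 - 55.7250)/13.9320
= 33.7740/13.9320
= 2.4242

z = 2.4242


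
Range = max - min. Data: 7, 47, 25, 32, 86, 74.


Max = 86, Min = 7
Range = 86 - 7 = 79

Range = 79


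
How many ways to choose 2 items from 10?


C(10,2) = 10!/(2! × 8!)
= 3628800/(2 × 40320)
= 45

C(10,2) = 45


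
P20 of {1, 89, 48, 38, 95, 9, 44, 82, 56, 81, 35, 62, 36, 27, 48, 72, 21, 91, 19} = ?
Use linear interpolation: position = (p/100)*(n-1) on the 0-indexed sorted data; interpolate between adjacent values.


Sorted: 1, 9, 19, 21, 27, 35, 36, 38, 44, 48, 48, 56, 62, 72, 81, 82, 89, 91, 95
n = 19
Index = 20/100 * 18 = 3.6000
Lower = data[3] = 21, Upper = data[4] = 27
P20 = 21 + 0.6000*(6) = 24.6000

P20 = 24.6000


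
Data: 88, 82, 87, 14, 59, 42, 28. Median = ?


Sorted: 14, 28, 42, 59, 82, 87, 88
n = 7 (odd)
Middle value = 59

Median = 59


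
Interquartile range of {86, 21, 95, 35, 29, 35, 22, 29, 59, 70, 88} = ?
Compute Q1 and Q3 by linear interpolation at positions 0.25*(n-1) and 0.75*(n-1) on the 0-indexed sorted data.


Sorted: 21, 22, 29, 29, 35, 35, 59, 70, 86, 88, 95
Q1 (25th %ile) = 29.0000
Q3 (75th %ile) = 78.0000
IQR = 78.0000 - 29.0000 = 49.0000

IQR = 49.0000


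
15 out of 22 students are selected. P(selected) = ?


P = 15/22 = 0.6818

P = 0.6818


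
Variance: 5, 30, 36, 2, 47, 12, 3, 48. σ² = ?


Mean = 22.8750
Squared deviations: 319.5156, 50.7656, 172.2656, 435.7656, 582.0156, 118.2656, 395.0156, 631.2656
Sum = 2704.8750
Variance = 2704.8750/8 = 338.1094

Variance = 338.1094


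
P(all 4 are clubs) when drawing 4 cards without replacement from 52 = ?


P(all clubs) = (13/52) × (12/51) × (11/50) × (10/49)
= 0.0026

P = 0.0026


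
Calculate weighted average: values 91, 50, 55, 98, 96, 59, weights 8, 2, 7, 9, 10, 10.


Numerator = 91*8 + 50*2 + 55*7 + 98*9 + 96*10 + 59*10 = 3645
Denominator = 8 + 2 + 7 + 9 + 10 + 10 = 46
WM = 3645/46 = 79.2391

WM = 79.2391


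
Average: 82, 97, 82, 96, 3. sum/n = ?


Sum = 82 + 97 + 82 + 96 + 3 = 360
n = 5
Mean = 360/5 = 72.0000

Mean = 72.0000


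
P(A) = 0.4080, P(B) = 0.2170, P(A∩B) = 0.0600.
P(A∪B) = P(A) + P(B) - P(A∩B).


P(A∪B) = 0.4080 + 0.2170 - 0.0600
= 0.6250 - 0.0600
= 0.5650

P(A∪B) = 0.5650


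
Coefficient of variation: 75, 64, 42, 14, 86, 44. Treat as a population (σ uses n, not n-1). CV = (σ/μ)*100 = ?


Mean = 54.1667
SD = 23.8357
CV = (23.8357/54.1667)*100 = 44.0043%

CV = 44.0043%


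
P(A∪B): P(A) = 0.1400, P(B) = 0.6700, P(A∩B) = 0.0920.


P(A∪B) = 0.1400 + 0.6700 - 0.0920
= 0.8100 - 0.0920
= 0.7180

P(A∪B) = 0.7180


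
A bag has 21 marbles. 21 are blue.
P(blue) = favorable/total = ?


P = 21/21 = 1.0000

P = 1.0000


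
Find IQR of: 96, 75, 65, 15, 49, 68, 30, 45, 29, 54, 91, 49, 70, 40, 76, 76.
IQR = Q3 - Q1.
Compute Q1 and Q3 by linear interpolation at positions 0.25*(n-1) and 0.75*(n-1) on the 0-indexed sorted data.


Sorted: 15, 29, 30, 40, 45, 49, 49, 54, 65, 68, 70, 75, 76, 76, 91, 96
Q1 (25th %ile) = 43.7500
Q3 (75th %ile) = 75.2500
IQR = 75.2500 - 43.7500 = 31.5000

IQR = 31.5000


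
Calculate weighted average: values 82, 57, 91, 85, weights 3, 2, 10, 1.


Numerator = 82*3 + 57*2 + 91*10 + 85*1 = 1355
Denominator = 3 + 2 + 10 + 1 = 16
WM = 1355/16 = 84.6875

WM = 84.6875


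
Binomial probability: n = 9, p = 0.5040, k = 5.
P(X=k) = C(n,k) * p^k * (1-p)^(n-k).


C(9,5) = 126
p^5 = 0.032520
(1-p)^4 = 0.060524
P = 126 * 0.032520 * 0.060524 = 0.2480

P(X=5) = 0.2480


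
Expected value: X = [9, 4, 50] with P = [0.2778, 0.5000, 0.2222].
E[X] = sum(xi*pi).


E[X] = 9*0.2778 + 4*0.5000 + 50*0.2222
= 2.5002 + 2.0000 + 11.1100
= 15.6102

E[X] = 15.6102


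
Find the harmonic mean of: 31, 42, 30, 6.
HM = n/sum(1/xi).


Sum of reciprocals = 1/31 + 1/42 + 1/30 + 1/6 = 0.256068
HM = 4/0.256068 = 15.6209

HM = 15.6209


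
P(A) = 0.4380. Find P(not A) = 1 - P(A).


P(not A) = 1 - 0.4380 = 0.5620

P(not A) = 0.5620


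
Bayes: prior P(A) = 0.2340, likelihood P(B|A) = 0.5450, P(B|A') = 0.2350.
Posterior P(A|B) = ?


P(B) = P(B|A)*P(A) + P(B|A')*P(A')
= 0.5450*0.2340 + 0.2350*0.7660
= 0.127530 + 0.180010 = 0.307540
P(A|B) = 0.127530/0.307540 = 0.4147

P(A|B) = 0.4147


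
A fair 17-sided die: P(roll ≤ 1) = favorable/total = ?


Favorable outcomes (roll ≤ 1): 1
Total outcomes = 17
P = 1/17 = 0.0588

P = 0.0588


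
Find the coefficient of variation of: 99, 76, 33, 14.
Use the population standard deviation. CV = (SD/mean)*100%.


Mean = 55.5000
SD = 33.6935
CV = (33.6935/55.5000)*100 = 60.7090%

CV = 60.7090%


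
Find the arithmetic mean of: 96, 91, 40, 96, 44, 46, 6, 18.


Sum = 96 + 91 + 40 + 96 + 44 + 46 + 6 + 18 = 437
n = 8
Mean = 437/8 = 54.6250

Mean = 54.6250


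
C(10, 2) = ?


C(10,2) = 10!/(2! × 8!)
= 3628800/(2 × 40320)
= 45

C(10,2) = 45


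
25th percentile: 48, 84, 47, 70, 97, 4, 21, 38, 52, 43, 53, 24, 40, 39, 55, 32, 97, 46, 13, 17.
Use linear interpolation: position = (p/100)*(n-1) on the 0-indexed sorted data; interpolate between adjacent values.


Sorted: 4, 13, 17, 21, 24, 32, 38, 39, 40, 43, 46, 47, 48, 52, 53, 55, 70, 84, 97, 97
n = 20
Index = 25/100 * 19 = 4.7500
Lower = data[4] = 24, Upper = data[5] = 32
P25 = 24 + 0.7500*(8) = 30.0000

P25 = 30.0000


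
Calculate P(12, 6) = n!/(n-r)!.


P(12,6) = 12!/6!
= 479001600/720
= 665280

P(12,6) = 665280


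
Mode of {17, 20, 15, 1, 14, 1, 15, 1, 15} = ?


Frequencies: 1:3, 14:1, 15:3, 17:1, 20:1
Max frequency = 3
Mode = 1, 15

Mode = 1, 15


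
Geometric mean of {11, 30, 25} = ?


Product = 11 × 30 × 25 = 8250
GM = 8250^(1/3) = 20.2062

GM = 20.2062


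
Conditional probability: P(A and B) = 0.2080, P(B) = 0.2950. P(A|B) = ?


P(A|B) = 0.2080/0.2950 = 0.7051

P(A|B) = 0.7051


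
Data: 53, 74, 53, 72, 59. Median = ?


Sorted: 53, 53, 59, 72, 74
n = 5 (odd)
Middle value = 59

Median = 59


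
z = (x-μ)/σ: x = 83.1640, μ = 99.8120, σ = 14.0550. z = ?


z = (83.1640 - 99.8120)/14.0550
= -16.6480/14.0550
= -1.1845

z = -1.1845


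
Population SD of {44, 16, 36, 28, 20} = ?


Mean = 28.8000
Variance = 104.9600
SD = sqrt(104.9600) = 10.2450

SD = 10.2450


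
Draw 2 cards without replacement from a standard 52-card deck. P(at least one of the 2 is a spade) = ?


P(at least one) = 1 - P(none)
P(none) = (39/52) × (38/51) = 0.558824
P(at least one) = 1 - 0.558824 = 0.4412

P = 0.4412


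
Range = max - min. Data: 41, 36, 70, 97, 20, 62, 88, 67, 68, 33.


Max = 97, Min = 20
Range = 97 - 20 = 77

Range = 77


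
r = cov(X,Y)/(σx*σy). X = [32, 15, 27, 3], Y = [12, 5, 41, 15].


Mean X = 19.2500, Mean Y = 18.2500
SD X = 11.233321, SD Y = 13.626720
Cov = 51.437500
r = 51.437500/(11.233321*13.626720) = 0.3360

r = 0.3360


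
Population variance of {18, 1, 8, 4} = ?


Mean = 7.7500
Squared deviations: 105.0625, 45.5625, 0.0625, 14.0625
Sum = 164.7500
Variance = 164.7500/4 = 41.1875

Variance = 41.1875


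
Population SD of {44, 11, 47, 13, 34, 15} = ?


Mean = 27.3333
Variance = 222.2222
SD = sqrt(222.2222) = 14.9071

SD = 14.9071


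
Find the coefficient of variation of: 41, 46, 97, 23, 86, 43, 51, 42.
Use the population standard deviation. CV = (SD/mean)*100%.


Mean = 53.6250
SD = 23.2913
CV = (23.2913/53.6250)*100 = 43.4336%

CV = 43.4336%


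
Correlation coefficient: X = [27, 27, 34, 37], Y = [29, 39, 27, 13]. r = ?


Mean X = 31.2500, Mean Y = 27.0000
SD X = 4.380354, SD Y = 9.273618
Cov = -35.000000
r = -35.000000/(4.380354*9.273618) = -0.8616

r = -0.8616


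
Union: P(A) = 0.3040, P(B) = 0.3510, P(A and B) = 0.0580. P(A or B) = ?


P(A∪B) = 0.3040 + 0.3510 - 0.0580
= 0.6550 - 0.0580
= 0.5970

P(A∪B) = 0.5970


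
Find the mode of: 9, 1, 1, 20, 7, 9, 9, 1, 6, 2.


Frequencies: 1:3, 2:1, 6:1, 7:1, 9:3, 20:1
Max frequency = 3
Mode = 1, 9

Mode = 1, 9


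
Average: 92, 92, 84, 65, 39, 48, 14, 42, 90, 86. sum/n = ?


Sum = 92 + 92 + 84 + 65 + 39 + 48 + 14 + 42 + 90 + 86 = 652
n = 10
Mean = 652/10 = 65.2000

Mean = 65.2000


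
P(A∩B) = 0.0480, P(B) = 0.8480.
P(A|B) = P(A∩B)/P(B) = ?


P(A|B) = 0.0480/0.8480 = 0.0566

P(A|B) = 0.0566


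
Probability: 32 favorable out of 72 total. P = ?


P = 32/72 = 0.4444

P = 0.4444


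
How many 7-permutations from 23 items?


P(23,7) = 23!/16!
= 25852016738884976640000/20922789888000
= 1235591280

P(23,7) = 1235591280


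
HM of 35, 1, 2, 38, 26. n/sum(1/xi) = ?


Sum of reciprocals = 1/35 + 1/1 + 1/2 + 1/38 + 1/26 = 1.593349
HM = 5/1.593349 = 3.1380

HM = 3.1380


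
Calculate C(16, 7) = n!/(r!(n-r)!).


C(16,7) = 16!/(7! × 9!)
= 20922789888000/(5040 × 362880)
= 11440

C(16,7) = 11440


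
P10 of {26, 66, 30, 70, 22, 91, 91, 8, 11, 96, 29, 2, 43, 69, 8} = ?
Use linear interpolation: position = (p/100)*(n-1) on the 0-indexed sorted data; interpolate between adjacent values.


Sorted: 2, 8, 8, 11, 22, 26, 29, 30, 43, 66, 69, 70, 91, 91, 96
n = 15
Index = 10/100 * 14 = 1.4000
Lower = data[1] = 8, Upper = data[2] = 8
P10 = 8 + 0.4000*(0) = 8.0000

P10 = 8.0000


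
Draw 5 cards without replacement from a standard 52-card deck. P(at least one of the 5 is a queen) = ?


P(at least one) = 1 - P(none)
P(none) = (48/52) × (47/51) × (46/50) × (45/49) × (44/48) = 0.658842
P(at least one) = 1 - 0.658842 = 0.3412

P = 0.3412


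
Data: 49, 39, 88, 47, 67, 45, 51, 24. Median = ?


Sorted: 24, 39, 45, 47, 49, 51, 67, 88
n = 8 (even)
Middle values: 47 and 49
Median = (47+49)/2 = 48.0000

Median = 48.0000


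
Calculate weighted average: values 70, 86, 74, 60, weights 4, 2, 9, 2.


Numerator = 70*4 + 86*2 + 74*9 + 60*2 = 1238
Denominator = 4 + 2 + 9 + 2 = 17
WM = 1238/17 = 72.8235

WM = 72.8235


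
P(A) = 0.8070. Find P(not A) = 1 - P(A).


P(not A) = 1 - 0.8070 = 0.1930

P(not A) = 0.1930


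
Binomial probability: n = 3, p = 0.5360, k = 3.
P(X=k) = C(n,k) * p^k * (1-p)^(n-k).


C(3,3) = 1
p^3 = 0.153991
(1-p)^0 = 1.000000
P = 1 * 0.153991 * 1.000000 = 0.1540

P(X=3) = 0.1540


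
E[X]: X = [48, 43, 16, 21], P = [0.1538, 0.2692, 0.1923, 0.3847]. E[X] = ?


E[X] = 48*0.1538 + 43*0.2692 + 16*0.1923 + 21*0.3847
= 7.3824 + 11.5756 + 3.0768 + 8.0787
= 30.1135

E[X] = 30.1135


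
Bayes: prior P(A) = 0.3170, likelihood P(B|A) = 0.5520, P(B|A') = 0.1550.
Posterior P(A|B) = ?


P(B) = P(B|A)*P(A) + P(B|A')*P(A')
= 0.5520*0.3170 + 0.1550*0.6830
= 0.174984 + 0.105865 = 0.280849
P(A|B) = 0.174984/0.280849 = 0.6231

P(A|B) = 0.6231


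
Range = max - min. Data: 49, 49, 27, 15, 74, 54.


Max = 74, Min = 15
Range = 74 - 15 = 59

Range = 59


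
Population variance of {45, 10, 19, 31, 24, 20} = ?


Mean = 24.8333
Squared deviations: 406.6944, 220.0278, 34.0278, 38.0278, 0.6944, 23.3611
Sum = 722.8333
Variance = 722.8333/6 = 120.4722

Variance = 120.4722


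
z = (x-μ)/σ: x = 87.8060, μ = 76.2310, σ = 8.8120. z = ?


z = (87.8060 - 76.2310)/8.8120
= 11.5750/8.8120
= 1.3135

z = 1.3135
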